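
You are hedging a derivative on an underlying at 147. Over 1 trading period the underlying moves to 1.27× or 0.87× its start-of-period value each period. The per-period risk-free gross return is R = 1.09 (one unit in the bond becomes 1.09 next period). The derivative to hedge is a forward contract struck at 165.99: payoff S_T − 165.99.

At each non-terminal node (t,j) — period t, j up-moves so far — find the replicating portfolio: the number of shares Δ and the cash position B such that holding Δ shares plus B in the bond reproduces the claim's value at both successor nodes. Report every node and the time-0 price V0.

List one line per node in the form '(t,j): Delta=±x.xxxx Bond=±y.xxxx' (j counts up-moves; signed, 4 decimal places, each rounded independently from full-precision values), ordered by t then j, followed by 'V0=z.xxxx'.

(0,0): Delta=1.0000 Bond=-152.2844
V0=-5.2844

Under the risk-neutral measure, an up-move has probability p* = (R−d)/(u−d) = 0.5500 and values discount at R = 1.09.
Payoff layer (t=1): V(1,0)=-38.1000, V(1,1)=20.7000
(0,0): S=147.0000. Δ = (V_up−V_dn)/(S_up−S_dn) = (20.7000−-38.1000)/(186.6900−127.8900) = 1.0000. V = [p*·20.7000 + (1−p*)·-38.1000]/1.09 = -5.2844. B = V − Δ·S = -152.2844.
Check: Δ(0,0)·S0 + B(0,0) = -5.2844 = V0.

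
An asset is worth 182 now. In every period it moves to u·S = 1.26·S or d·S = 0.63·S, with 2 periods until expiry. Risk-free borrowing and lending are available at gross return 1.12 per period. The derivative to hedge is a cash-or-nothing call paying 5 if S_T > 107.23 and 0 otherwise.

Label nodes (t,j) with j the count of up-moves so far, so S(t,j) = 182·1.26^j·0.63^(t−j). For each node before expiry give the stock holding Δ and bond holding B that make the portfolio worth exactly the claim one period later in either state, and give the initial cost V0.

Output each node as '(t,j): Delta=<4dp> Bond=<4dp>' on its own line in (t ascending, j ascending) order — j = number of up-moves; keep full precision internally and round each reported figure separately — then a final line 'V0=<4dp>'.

(0,0): Delta=0.0087 Bond=2.2144
(1,0): Delta=0.0692 Bond=-4.4643
(1,1): Delta=0.0000 Bond=4.4643
V0=3.7891

Since d<R<u, set p* = (R−d)/(u−d) = 0.7778; price each node as the discounted p*-expectation of its children.
Terminal payoffs: V(2,0)=0.0000, V(2,1)=5.0000, V(2,2)=5.0000
(1,0): S=114.6600. Δ = (V_up−V_dn)/(S_up−S_dn) = (5.0000−0.0000)/(144.4716−72.2358) = 0.0692. V = [p*·5.0000 + (1−p*)·0.0000]/1.12 = 3.4722. B = V − Δ·S = -4.4643.
(1,1): S=229.3200. Δ = (V_up−V_dn)/(S_up−S_dn) = (5.0000−5.0000)/(288.9432−144.4716) = 0.0000. V = [p*·5.0000 + (1−p*)·5.0000]/1.12 = 4.4643. B = V − Δ·S = 4.4643.
(0,0): S=182.0000. Δ = (V_up−V_dn)/(S_up−S_dn) = (4.4643−3.4722)/(229.3200−114.6600) = 0.0087. V = [p*·4.4643 + (1−p*)·3.4722]/1.12 = 3.7891. B = V − Δ·S = 2.2144.
The time-0 hedge costs 3.7891, which is the no-arbitrage price.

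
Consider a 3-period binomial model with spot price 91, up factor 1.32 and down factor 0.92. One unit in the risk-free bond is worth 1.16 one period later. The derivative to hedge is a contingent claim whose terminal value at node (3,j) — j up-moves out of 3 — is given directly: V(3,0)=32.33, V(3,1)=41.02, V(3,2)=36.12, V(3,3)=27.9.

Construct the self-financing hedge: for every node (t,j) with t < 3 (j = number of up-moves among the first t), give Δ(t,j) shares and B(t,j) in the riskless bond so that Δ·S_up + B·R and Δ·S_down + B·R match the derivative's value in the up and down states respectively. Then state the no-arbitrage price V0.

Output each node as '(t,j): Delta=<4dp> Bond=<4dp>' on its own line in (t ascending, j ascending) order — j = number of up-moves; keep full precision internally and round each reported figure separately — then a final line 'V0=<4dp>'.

(0,0): Delta=-0.0800 Bond=30.0362
(1,0): Delta=0.0138 Bond=26.9851
(1,1): Delta=-0.1237 Bond=40.0800
(2,0): Delta=0.2821 Bond=10.6405
(2,1): Delta=-0.1108 Bond=45.0776
(2,2): Delta=-0.1296 Bond=47.4362
V0=22.7518

Under the risk-neutral measure, an up-move has probability p* = (R−d)/(u−d) = 0.6000 and values discount at R = 1.16.
Terminal values V(3,·): V(3,0)=32.3300, V(3,1)=41.0200, V(3,2)=36.1200, V(3,3)=27.9000
Node (2,0) S=77.0224: V=(p*·41.0200+(1−p*)·32.3300)/1.16=32.3655; Δ=(41.0200−32.3300)/(101.6696−70.8606)=0.2821; B=V−Δ·S=10.6405
Node (2,1) S=110.5104: V=(p*·36.1200+(1−p*)·41.0200)/1.16=32.8276; Δ=(36.1200−41.0200)/(145.8737−101.6696)=-0.1108; B=V−Δ·S=45.0776
Node (2,2) S=158.5584: V=(p*·27.9000+(1−p*)·36.1200)/1.16=26.8862; Δ=(27.9000−36.1200)/(209.2971−145.8737)=-0.1296; B=V−Δ·S=47.4362
Node (1,0) S=83.7200: V=(p*·32.8276+(1−p*)·32.3655)/1.16=28.1403; Δ=(32.8276−32.3655)/(110.5104−77.0224)=0.0138; B=V−Δ·S=26.9851
Node (1,1) S=120.1200: V=(p*·26.8862+(1−p*)·32.8276)/1.16=25.2265; Δ=(26.8862−32.8276)/(158.5584−110.5104)=-0.1237; B=V−Δ·S=40.0800
Node (0,0) S=91.0000: V=(p*·25.2265+(1−p*)·28.1403)/1.16=22.7518; Δ=(25.2265−28.1403)/(120.1200−83.7200)=-0.0800; B=V−Δ·S=30.0362
Check: Δ(0,0)·S0 + B(0,0) = 22.7518 = V0.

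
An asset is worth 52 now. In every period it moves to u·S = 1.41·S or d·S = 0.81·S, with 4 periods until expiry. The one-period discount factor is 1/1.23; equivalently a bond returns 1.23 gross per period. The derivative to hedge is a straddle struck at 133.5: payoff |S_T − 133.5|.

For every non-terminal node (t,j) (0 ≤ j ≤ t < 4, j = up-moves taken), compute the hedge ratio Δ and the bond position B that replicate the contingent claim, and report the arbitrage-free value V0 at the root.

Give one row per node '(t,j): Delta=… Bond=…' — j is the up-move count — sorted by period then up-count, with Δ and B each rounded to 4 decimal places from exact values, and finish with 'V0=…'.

(0,0): Delta=-0.1489 Bond=29.1808
(1,0): Delta=-1.0000 Bond=71.7408
(1,1): Delta=0.0606 Bond=20.5288
(2,0): Delta=-1.0000 Bond=88.2411
(2,1): Delta=-1.0000 Bond=88.2411
(2,2): Delta=0.3218 Bond=-1.7455
(3,0): Delta=-1.0000 Bond=108.5366
(3,1): Delta=-1.0000 Bond=108.5366
(3,2): Delta=-1.0000 Bond=108.5366
(3,3): Delta=0.6472 Bond=-49.5828
V0=21.4380

The replicating-portfolio and risk-neutral prices coincide; use p* = (1.23−0.81)/(1.41−0.81) = 0.7000 for the latter.
Terminal values V(4,·): V(4,0)=111.1157, V(4,1)=94.5347, V(4,2)=65.6716, V(4,3)=15.4283, V(4,4)=72.0322
(3,0): S=27.6349. Δ = (V_up−V_dn)/(S_up−S_dn) = (94.5347−111.1157)/(38.9653−22.3843) = -1.0000. V = [p*·94.5347 + (1−p*)·111.1157]/1.23 = 80.9017. B = V − Δ·S = 108.5366.
(3,1): S=48.1053. Δ = (V_up−V_dn)/(S_up−S_dn) = (65.6716−94.5347)/(67.8284−38.9653) = -1.0000. V = [p*·65.6716 + (1−p*)·94.5347]/1.23 = 60.4313. B = V − Δ·S = 108.5366.
(3,2): S=83.7388. Δ = (V_up−V_dn)/(S_up−S_dn) = (15.4283−65.6716)/(118.0717−67.8284) = -1.0000. V = [p*·15.4283 + (1−p*)·65.6716]/1.23 = 24.7978. B = V − Δ·S = 108.5366.
(3,3): S=145.7675. Δ = (V_up−V_dn)/(S_up−S_dn) = (72.0322−15.4283)/(205.5322−118.0717) = 0.6472. V = [p*·72.0322 + (1−p*)·15.4283]/1.23 = 44.7569. B = V − Δ·S = -49.5828.
(2,0): S=34.1172. Δ = (V_up−V_dn)/(S_up−S_dn) = (60.4313−80.9017)/(48.1053−27.6349) = -1.0000. V = [p*·60.4313 + (1−p*)·80.9017]/1.23 = 54.1239. B = V − Δ·S = 88.2411.
(2,1): S=59.3892. Δ = (V_up−V_dn)/(S_up−S_dn) = (24.7978−60.4313)/(83.7388−48.1053) = -1.0000. V = [p*·24.7978 + (1−p*)·60.4313]/1.23 = 28.8519. B = V − Δ·S = 88.2411.
(2,2): S=103.3812. Δ = (V_up−V_dn)/(S_up−S_dn) = (44.7569−24.7978)/(145.7675−83.7388) = 0.3218. V = [p*·44.7569 + (1−p*)·24.7978]/1.23 = 31.5197. B = V − Δ·S = -1.7455.
(1,0): S=42.1200. Δ = (V_up−V_dn)/(S_up−S_dn) = (28.8519−54.1239)/(59.3892−34.1172) = -1.0000. V = [p*·28.8519 + (1−p*)·54.1239]/1.23 = 29.6208. B = V − Δ·S = 71.7408.
(1,1): S=73.3200. Δ = (V_up−V_dn)/(S_up−S_dn) = (31.5197−28.8519)/(103.3812−59.3892) = 0.0606. V = [p*·31.5197 + (1−p*)·28.8519]/1.23 = 24.9751. B = V − Δ·S = 20.5288.
(0,0): S=52.0000. Δ = (V_up−V_dn)/(S_up−S_dn) = (24.9751−29.6208)/(73.3200−42.1200) = -0.1489. V = [p*·24.9751 + (1−p*)·29.6208]/1.23 = 21.4380. B = V − Δ·S = 29.1808.
Self-financing check: at every node Δ·S+B equals the discounted successor values.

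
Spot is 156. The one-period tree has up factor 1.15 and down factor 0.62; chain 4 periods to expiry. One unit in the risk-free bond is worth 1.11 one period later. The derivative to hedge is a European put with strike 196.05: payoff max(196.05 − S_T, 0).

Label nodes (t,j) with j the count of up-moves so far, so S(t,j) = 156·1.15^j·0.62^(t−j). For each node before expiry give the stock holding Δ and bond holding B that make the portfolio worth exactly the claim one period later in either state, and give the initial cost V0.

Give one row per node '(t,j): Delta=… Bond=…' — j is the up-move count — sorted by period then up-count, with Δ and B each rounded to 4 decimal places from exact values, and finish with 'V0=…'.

(0,0): Delta=-0.4633 Bond=82.3796
(1,0): Delta=-1.0000 Bond=143.3501
(1,1): Delta=-0.4397 Bond=87.2039
(2,0): Delta=-1.0000 Bond=159.1186
(2,1): Delta=-1.0000 Bond=159.1186
(2,2): Delta=-0.4150 Bond=91.7088
(3,0): Delta=-1.0000 Bond=176.6216
(3,1): Delta=-1.0000 Bond=176.6216
(3,2): Delta=-1.0000 Bond=176.6216
(3,3): Delta=-0.3893 Bond=95.6886
V0=10.1033

No-arbitrage ⇒ martingale measure with p* = (R−d)/(u−d) = 0.9245.
At expiry t=4: V(4,0)=172.9989, V(4,1)=153.2940, V(4,2)=116.7444, V(4,3)=48.9510, V(4,4)=0.0000
(3,0): S=37.1792. Δ = (V_up−V_dn)/(S_up−S_dn) = (153.2940−172.9989)/(42.7560−23.0511) = -1.0000. V = [p*·153.2940 + (1−p*)·172.9989]/1.11 = 139.4425. B = V − Δ·S = 176.6216.
(3,1): S=68.9614. Δ = (V_up−V_dn)/(S_up−S_dn) = (116.7444−153.2940)/(79.3056−42.7560) = -1.0000. V = [p*·116.7444 + (1−p*)·153.2940]/1.11 = 107.6603. B = V − Δ·S = 176.6216.
(3,2): S=127.9122. Δ = (V_up−V_dn)/(S_up−S_dn) = (48.9510−116.7444)/(147.0990−79.3056) = -1.0000. V = [p*·48.9510 + (1−p*)·116.7444]/1.11 = 48.7094. B = V − Δ·S = 176.6216.
(3,3): S=237.2565. Δ = (V_up−V_dn)/(S_up−S_dn) = (0.0000−48.9510)/(272.8450−147.0990) = -0.3893. V = [p*·0.0000 + (1−p*)·48.9510]/1.11 = 3.3283. B = V − Δ·S = 95.6886.
(2,0): S=59.9664. Δ = (V_up−V_dn)/(S_up−S_dn) = (107.6603−139.4425)/(68.9614−37.1792) = -1.0000. V = [p*·107.6603 + (1−p*)·139.4425]/1.11 = 99.1522. B = V − Δ·S = 159.1186.
(2,1): S=111.2280. Δ = (V_up−V_dn)/(S_up−S_dn) = (48.7094−107.6603)/(127.9122−68.9614) = -1.0000. V = [p*·48.7094 + (1−p*)·107.6603]/1.11 = 47.8906. B = V − Δ·S = 159.1186.
(2,2): S=206.3100. Δ = (V_up−V_dn)/(S_up−S_dn) = (3.3283−48.7094)/(237.2565−127.9122) = -0.4150. V = [p*·3.3283 + (1−p*)·48.7094]/1.11 = 6.0840. B = V − Δ·S = 91.7088.
(1,0): S=96.7200. Δ = (V_up−V_dn)/(S_up−S_dn) = (47.8906−99.1522)/(111.2280−59.9664) = -1.0000. V = [p*·47.8906 + (1−p*)·99.1522]/1.11 = 46.6301. B = V − Δ·S = 143.3501.
(1,1): S=179.4000. Δ = (V_up−V_dn)/(S_up−S_dn) = (6.0840−47.8906)/(206.3100−111.2280) = -0.4397. V = [p*·6.0840 + (1−p*)·47.8906]/1.11 = 8.3237. B = V − Δ·S = 87.2039.
(0,0): S=156.0000. Δ = (V_up−V_dn)/(S_up−S_dn) = (8.3237−46.6301)/(179.4000−96.7200) = -0.4633. V = [p*·8.3237 + (1−p*)·46.6301]/1.11 = 10.1033. B = V − Δ·S = 82.3796.
Root portfolio cost Δ·156+B reproduces V0=10.1033.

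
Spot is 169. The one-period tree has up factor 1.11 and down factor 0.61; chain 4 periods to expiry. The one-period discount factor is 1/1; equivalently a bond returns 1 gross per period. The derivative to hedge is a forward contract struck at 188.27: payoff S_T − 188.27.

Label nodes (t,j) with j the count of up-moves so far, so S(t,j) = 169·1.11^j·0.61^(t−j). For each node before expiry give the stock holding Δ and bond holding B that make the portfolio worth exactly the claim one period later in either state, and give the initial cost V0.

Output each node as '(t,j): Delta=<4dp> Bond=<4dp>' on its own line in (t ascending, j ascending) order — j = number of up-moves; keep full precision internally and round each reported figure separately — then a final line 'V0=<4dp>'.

Risk-neutral probability p* = (R−d)/(u−d) = (1−0.61)/(1.11−0.61) = 0.7800.
Payoff layer (t=4): V(4,0)=-164.8705, V(4,1)=-145.6906, V(4,2)=-110.7895, V(4,3)=-47.2809, V(4,4)=68.2839
Node (3,0) S=38.3598: V=(p*·-145.6906+(1−p*)·-164.8705)/1=-149.9102; Δ=(-145.6906−-164.8705)/(42.5794−23.3995)=1.0000; B=V−Δ·S=-188.2700
Node (3,1) S=69.8022: V=(p*·-110.7895+(1−p*)·-145.6906)/1=-118.4678; Δ=(-110.7895−-145.6906)/(77.4805−42.5794)=1.0000; B=V−Δ·S=-188.2700
Node (3,2) S=127.0172: V=(p*·-47.2809+(1−p*)·-110.7895)/1=-61.2528; Δ=(-47.2809−-110.7895)/(140.9891−77.4805)=1.0000; B=V−Δ·S=-188.2700
Node (3,3) S=231.1296: V=(p*·68.2839+(1−p*)·-47.2809)/1=42.8596; Δ=(68.2839−-47.2809)/(256.5539−140.9891)=1.0000; B=V−Δ·S=-188.2700
Node (2,0) S=62.8849: V=(p*·-118.4678+(1−p*)·-149.9102)/1=-125.3851; Δ=(-118.4678−-149.9102)/(69.8022−38.3598)=1.0000; B=V−Δ·S=-188.2700
Node (2,1) S=114.4299: V=(p*·-61.2528+(1−p*)·-118.4678)/1=-73.8401; Δ=(-61.2528−-118.4678)/(127.0172−69.8022)=1.0000; B=V−Δ·S=-188.2700
Node (2,2) S=208.2249: V=(p*·42.8596+(1−p*)·-61.2528)/1=19.9549; Δ=(42.8596−-61.2528)/(231.1296−127.0172)=1.0000; B=V−Δ·S=-188.2700
Node (1,0) S=103.0900: V=(p*·-73.8401+(1−p*)·-125.3851)/1=-85.1800; Δ=(-73.8401−-125.3851)/(114.4299−62.8849)=1.0000; B=V−Δ·S=-188.2700
Node (1,1) S=187.5900: V=(p*·19.9549+(1−p*)·-73.8401)/1=-0.6800; Δ=(19.9549−-73.8401)/(208.2249−114.4299)=1.0000; B=V−Δ·S=-188.2700
Node (0,0) S=169.0000: V=(p*·-0.6800+(1−p*)·-85.1800)/1=-19.2700; Δ=(-0.6800−-85.1800)/(187.5900−103.0900)=1.0000; B=V−Δ·S=-188.2700
Root portfolio cost Δ·169+B reproduces V0=-19.2700.

(0,0): Delta=1.0000 Bond=-188.2700
(1,0): Delta=1.0000 Bond=-188.2700
(1,1): Delta=1.0000 Bond=-188.2700
(2,0): Delta=1.0000 Bond=-188.2700
(2,1): Delta=1.0000 Bond=-188.2700
(2,2): Delta=1.0000 Bond=-188.2700
(3,0): Delta=1.0000 Bond=-188.2700
(3,1): Delta=1.0000 Bond=-188.2700
(3,2): Delta=1.0000 Bond=-188.2700
(3,3): Delta=1.0000 Bond=-188.2700
V0=-19.2700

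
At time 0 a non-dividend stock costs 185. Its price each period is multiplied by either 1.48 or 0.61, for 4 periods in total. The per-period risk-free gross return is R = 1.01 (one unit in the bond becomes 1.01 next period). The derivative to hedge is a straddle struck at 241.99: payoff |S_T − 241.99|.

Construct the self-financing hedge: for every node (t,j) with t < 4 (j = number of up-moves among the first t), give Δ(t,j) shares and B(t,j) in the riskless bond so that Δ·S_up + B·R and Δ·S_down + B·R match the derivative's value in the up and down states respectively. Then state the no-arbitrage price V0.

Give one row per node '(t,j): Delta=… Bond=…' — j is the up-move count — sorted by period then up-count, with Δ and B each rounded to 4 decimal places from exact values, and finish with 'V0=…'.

Since d<R<u, set p* = (R−d)/(u−d) = 0.4598; price each node as the discounted p*-expectation of its children.
At expiry t=4: V(4,0)=216.3752, V(4,1)=179.8426, V(4,2)=91.2061, V(4,3)=123.8462, V(4,4)=645.6126
Node (3,0) S=41.9915: V=(p*·179.8426+(1−p*)·216.3752)/1.01=197.6026; Δ=(179.8426−216.3752)/(62.1474−25.6148)=-1.0000; B=V−Δ·S=239.5941
Node (3,1) S=101.8810: V=(p*·91.2061+(1−p*)·179.8426)/1.01=137.7131; Δ=(91.2061−179.8426)/(150.7839−62.1474)=-1.0000; B=V−Δ·S=239.5941
Node (3,2) S=247.1866: V=(p*·123.8462+(1−p*)·91.2061)/1.01=105.1615; Δ=(123.8462−91.2061)/(365.8362−150.7839)=0.1518; B=V−Δ·S=67.6441
Node (3,3) S=599.7315: V=(p*·645.6126+(1−p*)·123.8462)/1.01=360.1375; Δ=(645.6126−123.8462)/(887.6026−365.8362)=1.0000; B=V−Δ·S=-239.5941
Node (2,0) S=68.8385: V=(p*·137.7131+(1−p*)·197.6026)/1.01=168.3833; Δ=(137.7131−197.6026)/(101.8810−41.9915)=-1.0000; B=V−Δ·S=237.2218
Node (2,1) S=167.0180: V=(p*·105.1615+(1−p*)·137.7131)/1.01=121.5315; Δ=(105.1615−137.7131)/(247.1866−101.8810)=-0.2240; B=V−Δ·S=158.9472
Node (2,2) S=405.2240: V=(p*·360.1375+(1−p*)·105.1615)/1.01=220.1899; Δ=(360.1375−105.1615)/(599.7315−247.1866)=0.7232; B=V−Δ·S=-72.8859
Node (1,0) S=112.8500: V=(p*·121.5315+(1−p*)·168.3833)/1.01=145.3884; Δ=(121.5315−168.3833)/(167.0180−68.8385)=-0.4772; B=V−Δ·S=199.2411
Node (1,1) S=273.8000: V=(p*·220.1899+(1−p*)·121.5315)/1.01=165.2393; Δ=(220.1899−121.5315)/(405.2240−167.0180)=0.4142; B=V−Δ·S=51.8388
Node (0,0) S=185.0000: V=(p*·165.2393+(1−p*)·145.3884)/1.01=152.9854; Δ=(165.2393−145.3884)/(273.8000−112.8500)=0.1233; B=V−Δ·S=130.1682
Self-financing check: at every node Δ·S+B equals the discounted successor values.

(0,0): Delta=0.1233 Bond=130.1682
(1,0): Delta=-0.4772 Bond=199.2411
(1,1): Delta=0.4142 Bond=51.8388
(2,0): Delta=-1.0000 Bond=237.2218
(2,1): Delta=-0.2240 Bond=158.9472
(2,2): Delta=0.7232 Bond=-72.8859
(3,0): Delta=-1.0000 Bond=239.5941
(3,1): Delta=-1.0000 Bond=239.5941
(3,2): Delta=0.1518 Bond=67.6441
(3,3): Delta=1.0000 Bond=-239.5941
V0=152.9854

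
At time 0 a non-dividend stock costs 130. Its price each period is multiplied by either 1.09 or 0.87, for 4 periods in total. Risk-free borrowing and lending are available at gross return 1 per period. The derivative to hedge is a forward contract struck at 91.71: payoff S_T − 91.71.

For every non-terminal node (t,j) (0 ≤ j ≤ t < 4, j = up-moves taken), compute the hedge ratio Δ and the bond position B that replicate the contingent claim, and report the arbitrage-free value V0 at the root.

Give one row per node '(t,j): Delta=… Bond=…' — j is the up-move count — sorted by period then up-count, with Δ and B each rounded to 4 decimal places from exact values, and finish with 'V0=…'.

(0,0): Delta=1.0000 Bond=-91.7100
(1,0): Delta=1.0000 Bond=-91.7100
(1,1): Delta=1.0000 Bond=-91.7100
(2,0): Delta=1.0000 Bond=-91.7100
(2,1): Delta=1.0000 Bond=-91.7100
(2,2): Delta=1.0000 Bond=-91.7100
(3,0): Delta=1.0000 Bond=-91.7100
(3,1): Delta=1.0000 Bond=-91.7100
(3,2): Delta=1.0000 Bond=-91.7100
(3,3): Delta=1.0000 Bond=-91.7100
V0=38.2900

Under the risk-neutral measure, an up-move has probability p* = (R−d)/(u−d) = 0.5909 and values discount at R = 1.
Terminal values V(4,·): V(4,0)=-17.2333, V(4,1)=1.5999, V(4,2)=25.1955, V(4,3)=54.7578, V(4,4)=91.7956
  t=3,j=0: stock 85.6054 → up 93.3099 (V=1.5999), down 74.4767 (V=-17.2333). Price -6.1046; hedge Δ=1.0000, bond B=-91.7100.
  t=3,j=1: stock 107.2527 → up 116.9055 (V=25.1955), down 93.3099 (V=1.5999). Price 15.5427; hedge Δ=1.0000, bond B=-91.7100.
  t=3,j=2: stock 134.3741 → up 146.4678 (V=54.7578), down 116.9055 (V=25.1955). Price 42.6641; hedge Δ=1.0000, bond B=-91.7100.
  t=3,j=3: stock 168.3538 → up 183.5056 (V=91.7956), down 146.4678 (V=54.7578). Price 76.6438; hedge Δ=1.0000, bond B=-91.7100.
  t=2,j=0: stock 98.3970 → up 107.2527 (V=15.5427), down 85.6054 (V=-6.1046). Price 6.6870; hedge Δ=1.0000, bond B=-91.7100.
  t=2,j=1: stock 123.2790 → up 134.3741 (V=42.6641), down 107.2527 (V=15.5427). Price 31.5690; hedge Δ=1.0000, bond B=-91.7100.
  t=2,j=2: stock 154.4530 → up 168.3538 (V=76.6438), down 134.3741 (V=42.6641). Price 62.7430; hedge Δ=1.0000, bond B=-91.7100.
  t=1,j=0: stock 113.1000 → up 123.2790 (V=31.5690), down 98.3970 (V=6.6870). Price 21.3900; hedge Δ=1.0000, bond B=-91.7100.
  t=1,j=1: stock 141.7000 → up 154.4530 (V=62.7430), down 123.2790 (V=31.5690). Price 49.9900; hedge Δ=1.0000, bond B=-91.7100.
  t=0,j=0: stock 130.0000 → up 141.7000 (V=49.9900), down 113.1000 (V=21.3900). Price 38.2900; hedge Δ=1.0000, bond B=-91.7100.
The time-0 hedge costs 38.2900, which is the no-arbitrage price.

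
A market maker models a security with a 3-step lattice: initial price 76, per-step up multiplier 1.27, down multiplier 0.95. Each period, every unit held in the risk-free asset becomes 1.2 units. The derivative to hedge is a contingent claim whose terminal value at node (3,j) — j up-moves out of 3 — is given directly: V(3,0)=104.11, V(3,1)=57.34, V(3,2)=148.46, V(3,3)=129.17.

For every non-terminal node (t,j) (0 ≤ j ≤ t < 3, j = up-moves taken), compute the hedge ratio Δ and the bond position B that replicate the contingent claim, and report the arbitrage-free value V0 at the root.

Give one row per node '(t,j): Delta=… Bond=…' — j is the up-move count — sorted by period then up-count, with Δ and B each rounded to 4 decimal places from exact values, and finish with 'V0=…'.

(0,0): Delta=0.4892 Bond=37.2281
(1,0): Delta=2.1986 Bond=-78.7457
(1,1): Delta=0.1312 Bond=79.2312
(2,0): Delta=-2.1309 Bond=202.4654
(2,1): Delta=3.1054 Bond=-177.6438
(2,2): Delta=-0.4918 Bond=171.4393
V0=74.4087

Risk-neutral probability p* = (R−d)/(u−d) = (1.2−0.95)/(1.27−0.95) = 0.7812.
Payoff layer (t=3): V(3,0)=104.1100, V(3,1)=57.3400, V(3,2)=148.4600, V(3,3)=129.1700
  t=2,j=0: stock 68.5900 → up 87.1093 (V=57.3400), down 65.1605 (V=104.1100). Price 56.3091; hedge Δ=-2.1309, bond B=202.4654.
  t=2,j=1: stock 91.6940 → up 116.4514 (V=148.4600), down 87.1093 (V=57.3400). Price 107.1063; hedge Δ=3.1054, bond B=-177.6438.
  t=2,j=2: stock 122.5804 → up 155.6771 (V=129.1700), down 116.4514 (V=148.4600). Price 111.1581; hedge Δ=-0.4918, bond B=171.4393.
  t=1,j=0: stock 72.2000 → up 91.6940 (V=107.1063), down 68.5900 (V=56.3091). Price 79.9953; hedge Δ=2.1986, bond B=-78.7457.
  t=1,j=1: stock 96.5200 → up 122.5804 (V=111.1581), down 91.6940 (V=107.1063). Price 91.8931; hedge Δ=0.1312, bond B=79.2312.
  t=0,j=0: stock 76.0000 → up 96.5200 (V=91.8931), down 72.2000 (V=79.9953). Price 74.4087; hedge Δ=0.4892, bond B=37.2281.
Self-financing check: at every node Δ·S+B equals the discounted successor values.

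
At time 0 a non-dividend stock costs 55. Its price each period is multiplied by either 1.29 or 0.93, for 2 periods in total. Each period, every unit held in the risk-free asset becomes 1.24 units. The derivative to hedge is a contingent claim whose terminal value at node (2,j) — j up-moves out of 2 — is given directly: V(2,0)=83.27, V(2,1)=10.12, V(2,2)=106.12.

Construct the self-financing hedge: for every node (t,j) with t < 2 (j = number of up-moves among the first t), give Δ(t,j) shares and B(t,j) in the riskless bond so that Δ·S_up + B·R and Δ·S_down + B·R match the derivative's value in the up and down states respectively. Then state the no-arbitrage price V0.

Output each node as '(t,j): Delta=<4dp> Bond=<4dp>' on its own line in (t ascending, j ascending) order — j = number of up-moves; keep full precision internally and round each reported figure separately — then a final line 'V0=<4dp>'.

(0,0): Delta=2.9532 Bond=-108.6303
(1,0): Delta=-3.9725 Bond=219.5491
(1,1): Delta=3.7585 Bond=-191.8387
V0=53.7957

Risk-neutral probability p* = (R−d)/(u−d) = (1.24−0.93)/(1.29−0.93) = 0.8611.
Payoff layer (t=2): V(2,0)=83.2700, V(2,1)=10.1200, V(2,2)=106.1200
  t=1,j=0: stock 51.1500 → up 65.9835 (V=10.1200), down 47.5695 (V=83.2700). Price 16.3546; hedge Δ=-3.9725, bond B=219.5491.
  t=1,j=1: stock 70.9500 → up 91.5255 (V=106.1200), down 65.9835 (V=10.1200). Price 74.8280; hedge Δ=3.7585, bond B=-191.8387.
  t=0,j=0: stock 55.0000 → up 70.9500 (V=74.8280), down 51.1500 (V=16.3546). Price 53.7957; hedge Δ=2.9532, bond B=-108.6303.
Root portfolio cost Δ·55+B reproduces V0=53.7957.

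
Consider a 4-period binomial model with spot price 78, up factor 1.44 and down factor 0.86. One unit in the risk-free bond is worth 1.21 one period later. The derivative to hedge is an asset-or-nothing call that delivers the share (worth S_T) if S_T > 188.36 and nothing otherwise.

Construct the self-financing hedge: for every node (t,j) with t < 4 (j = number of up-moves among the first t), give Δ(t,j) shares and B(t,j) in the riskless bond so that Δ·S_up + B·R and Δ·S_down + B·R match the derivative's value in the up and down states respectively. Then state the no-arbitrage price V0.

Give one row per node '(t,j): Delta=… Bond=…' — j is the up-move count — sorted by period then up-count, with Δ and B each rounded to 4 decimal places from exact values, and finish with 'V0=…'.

(0,0): Delta=1.4531 Bond=-60.0220
(1,0): Delta=1.2805 Bond=-61.0485
(1,1): Delta=1.5208 Bond=-80.2352
(2,0): Delta=0.0000 Bond=0.0000
(2,1): Delta=1.7830 Bond=-122.4110
(2,2): Delta=1.4179 Bond=-80.4415
(3,0): Delta=0.0000 Bond=0.0000
(3,1): Delta=0.0000 Bond=0.0000
(3,2): Delta=2.4828 Bond=-245.4515
(3,3): Delta=1.0000 Bond=0.0000
V0=53.3175

Under the risk-neutral measure, an up-move has probability p* = (R−d)/(u−d) = 0.6034 and values discount at R = 1.21.
Payoff layer (t=4): V(4,0)=0.0000, V(4,1)=0.0000, V(4,2)=0.0000, V(4,3)=200.2998, V(4,4)=335.3857
  t=3,j=0: stock 49.6124 → up 71.4418 (V=0.0000), down 42.6666 (V=0.0000). Price 0.0000; hedge Δ=0.0000, bond B=0.0000.
  t=3,j=1: stock 83.0719 → up 119.6235 (V=0.0000), down 71.4418 (V=0.0000). Price 0.0000; hedge Δ=0.0000, bond B=0.0000.
  t=3,j=2: stock 139.0971 → up 200.2998 (V=200.2998), down 119.6235 (V=0.0000). Price 99.8930; hedge Δ=2.4828, bond B=-245.4515.
  t=3,j=3: stock 232.9068 → up 335.3857 (V=335.3857), down 200.2998 (V=200.2998). Price 232.9068; hedge Δ=1.0000, bond B=0.0000.
  t=2,j=0: stock 57.6888 → up 83.0719 (V=0.0000), down 49.6124 (V=0.0000). Price 0.0000; hedge Δ=0.0000, bond B=0.0000.
  t=2,j=1: stock 96.5952 → up 139.0971 (V=99.8930), down 83.0719 (V=0.0000). Price 49.8184; hedge Δ=1.7830, bond B=-122.4110.
  t=2,j=2: stock 161.7408 → up 232.9068 (V=232.9068), down 139.0971 (V=99.8930). Price 148.8925; hedge Δ=1.4179, bond B=-80.4415.
  t=1,j=0: stock 67.0800 → up 96.5952 (V=49.8184), down 57.6888 (V=0.0000). Price 24.8453; hedge Δ=1.2805, bond B=-61.0485.
  t=1,j=1: stock 112.3200 → up 161.7408 (V=148.8925), down 96.5952 (V=49.8184). Price 90.5822; hedge Δ=1.5208, bond B=-80.2352.
  t=0,j=0: stock 78.0000 → up 112.3200 (V=90.5822), down 67.0800 (V=24.8453). Price 53.3175; hedge Δ=1.4531, bond B=-60.0220.
Self-financing check: at every node Δ·S+B equals the discounted successor values.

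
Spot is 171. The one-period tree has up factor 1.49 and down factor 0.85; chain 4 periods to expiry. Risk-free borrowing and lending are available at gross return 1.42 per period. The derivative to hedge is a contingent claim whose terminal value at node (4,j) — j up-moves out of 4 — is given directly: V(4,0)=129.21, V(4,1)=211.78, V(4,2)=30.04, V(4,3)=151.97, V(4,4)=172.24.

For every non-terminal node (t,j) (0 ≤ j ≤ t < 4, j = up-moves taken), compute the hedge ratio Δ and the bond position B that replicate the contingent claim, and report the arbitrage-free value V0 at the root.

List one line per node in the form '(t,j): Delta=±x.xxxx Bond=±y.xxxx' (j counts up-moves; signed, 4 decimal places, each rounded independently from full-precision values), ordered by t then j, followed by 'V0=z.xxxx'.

The replicating-portfolio and risk-neutral prices coincide; use p* = (1.42−0.85)/(1.49−0.85) = 0.8906 for the latter.
Terminal values V(4,·): V(4,0)=129.2100, V(4,1)=211.7800, V(4,2)=30.0400, V(4,3)=151.9700, V(4,4)=172.2400
  t=3,j=0: stock 105.0154 → up 156.4729 (V=211.7800), down 89.2631 (V=129.2100). Price 142.7809; hedge Δ=1.2285, bond B=13.7653.
  t=3,j=1: stock 184.0858 → up 274.2878 (V=30.0400), down 156.4729 (V=211.7800). Price 35.1534; hedge Δ=-1.5426, bond B=319.1221.
  t=3,j=2: stock 322.6915 → up 480.8104 (V=151.9700), down 274.2878 (V=30.0400). Price 97.6295; hedge Δ=0.5904, bond B=-92.8861.
  t=3,j=3: stock 565.6593 → up 842.8323 (V=172.2400), down 480.8104 (V=151.9700). Price 119.7345; hedge Δ=0.0560, bond B=88.0626.
  t=2,j=0: stock 123.5475 → up 184.0858 (V=35.1534), down 105.0154 (V=142.7809). Price 33.0459; hedge Δ=-1.3612, bond B=201.2139.
  t=2,j=1: stock 216.5715 → up 322.6915 (V=97.6295), down 184.0858 (V=35.1534). Price 63.9410; hedge Δ=0.4507, bond B=-33.6780.
  t=2,j=2: stock 379.6371 → up 565.6593 (V=119.7345), down 322.6915 (V=97.6295). Price 82.6174; hedge Δ=0.0910, bond B=48.0784.
  t=1,j=0: stock 145.3500 → up 216.5715 (V=63.9410), down 123.5475 (V=33.0459). Price 42.6492; hedge Δ=0.3321, bond B=-5.6244.
  t=1,j=1: stock 254.7900 → up 379.6371 (V=82.6174), down 216.5715 (V=63.9410). Price 56.7427; hedge Δ=0.1145, bond B=27.5608.
  t=0,j=0: stock 171.0000 → up 254.7900 (V=56.7427), down 145.3500 (V=42.6492). Price 38.8741; hedge Δ=0.1288, bond B=16.8529.
Root portfolio cost Δ·171+B reproduces V0=38.8741.

(0,0): Delta=0.1288 Bond=16.8529
(1,0): Delta=0.3321 Bond=-5.6244
(1,1): Delta=0.1145 Bond=27.5608
(2,0): Delta=-1.3612 Bond=201.2139
(2,1): Delta=0.4507 Bond=-33.6780
(2,2): Delta=0.0910 Bond=48.0784
(3,0): Delta=1.2285 Bond=13.7653
(3,1): Delta=-1.5426 Bond=319.1221
(3,2): Delta=0.5904 Bond=-92.8861
(3,3): Delta=0.0560 Bond=88.0626
V0=38.8741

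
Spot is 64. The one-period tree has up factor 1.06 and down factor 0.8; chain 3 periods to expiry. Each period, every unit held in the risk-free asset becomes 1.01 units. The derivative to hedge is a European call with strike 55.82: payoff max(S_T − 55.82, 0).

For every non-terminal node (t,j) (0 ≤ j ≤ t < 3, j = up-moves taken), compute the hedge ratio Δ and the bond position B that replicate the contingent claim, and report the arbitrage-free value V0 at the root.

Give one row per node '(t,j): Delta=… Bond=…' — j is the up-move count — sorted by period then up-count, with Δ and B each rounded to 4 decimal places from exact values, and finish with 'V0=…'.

The replicating-portfolio and risk-neutral prices coincide; use p* = (1.01−0.8)/(1.06−0.8) = 0.8077 for the latter.
Payoff layer (t=3): V(3,0)=0.0000, V(3,1)=0.0000, V(3,2)=1.7083, V(3,3)=20.4050
Node (2,0) S=40.9600: V=(p*·0.0000+(1−p*)·0.0000)/1.01=0.0000; Δ=(0.0000−0.0000)/(43.4176−32.7680)=0.0000; B=V−Δ·S=0.0000
Node (2,1) S=54.2720: V=(p*·1.7083+(1−p*)·0.0000)/1.01=1.3661; Δ=(1.7083−0.0000)/(57.5283−43.4176)=0.1211; B=V−Δ·S=-5.2043
Node (2,2) S=71.9104: V=(p*·20.4050+(1−p*)·1.7083)/1.01=16.6431; Δ=(20.4050−1.7083)/(76.2250−57.5283)=1.0000; B=V−Δ·S=-55.2673
Node (1,0) S=51.2000: V=(p*·1.3661+(1−p*)·0.0000)/1.01=1.0925; Δ=(1.3661−0.0000)/(54.2720−40.9600)=0.1026; B=V−Δ·S=-4.1619
Node (1,1) S=67.8400: V=(p*·16.6431+(1−p*)·1.3661)/1.01=13.5695; Δ=(16.6431−1.3661)/(71.9104−54.2720)=0.8661; B=V−Δ·S=-45.1879
Node (0,0) S=64.0000: V=(p*·13.5695+(1−p*)·1.0925)/1.01=11.0595; Δ=(13.5695−1.0925)/(67.8400−51.2000)=0.7498; B=V−Δ·S=-36.9290
Each (Δ,B) replicates both successor values, so the strategy is self-financing and V0 is arbitrage-free.

(0,0): Delta=0.7498 Bond=-36.9290
(1,0): Delta=0.1026 Bond=-4.1619
(1,1): Delta=0.8661 Bond=-45.1879
(2,0): Delta=0.0000 Bond=0.0000
(2,1): Delta=0.1211 Bond=-5.2043
(2,2): Delta=1.0000 Bond=-55.2673
V0=11.0595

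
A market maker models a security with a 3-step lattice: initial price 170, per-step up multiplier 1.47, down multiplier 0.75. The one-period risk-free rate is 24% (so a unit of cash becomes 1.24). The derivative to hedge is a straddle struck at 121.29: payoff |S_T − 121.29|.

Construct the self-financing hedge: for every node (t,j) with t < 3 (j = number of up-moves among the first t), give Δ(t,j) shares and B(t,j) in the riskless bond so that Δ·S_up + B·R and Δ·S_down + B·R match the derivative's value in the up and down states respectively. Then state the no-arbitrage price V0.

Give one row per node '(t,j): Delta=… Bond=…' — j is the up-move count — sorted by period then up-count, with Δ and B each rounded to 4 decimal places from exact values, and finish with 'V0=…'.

(0,0): Delta=0.9462 Bond=-52.7815
(1,0): Delta=0.7218 Bond=-36.8297
(1,1): Delta=1.0000 Bond=-78.8827
(2,0): Delta=-0.4400 Bond=65.4241
(2,1): Delta=1.0000 Bond=-97.8145
(2,2): Delta=1.0000 Bond=-97.8145
V0=108.0800

No-arbitrage ⇒ martingale measure with p* = (R−d)/(u−d) = 0.6806.
At expiry t=3: V(3,0)=49.5713, V(3,1)=19.2787, V(3,2)=154.2247, V(3,3)=418.7189
(2,0): S=95.6250. Δ = (V_up−V_dn)/(S_up−S_dn) = (19.2787−49.5713)/(140.5687−71.7188) = -0.4400. V = [p*·19.2787 + (1−p*)·49.5713]/1.24 = 23.3512. B = V − Δ·S = 65.4241.
(2,1): S=187.4250. Δ = (V_up−V_dn)/(S_up−S_dn) = (154.2247−19.2787)/(275.5147−140.5688) = 1.0000. V = [p*·154.2247 + (1−p*)·19.2787]/1.24 = 89.6105. B = V − Δ·S = -97.8145.
(2,2): S=367.3530. Δ = (V_up−V_dn)/(S_up−S_dn) = (418.7189−154.2247)/(540.0089−275.5147) = 1.0000. V = [p*·418.7189 + (1−p*)·154.2247]/1.24 = 269.5385. B = V − Δ·S = -97.8145.
(1,0): S=127.5000. Δ = (V_up−V_dn)/(S_up−S_dn) = (89.6105−23.3512)/(187.4250−95.6250) = 0.7218. V = [p*·89.6105 + (1−p*)·23.3512]/1.24 = 55.1970. B = V − Δ·S = -36.8297.
(1,1): S=249.9000. Δ = (V_up−V_dn)/(S_up−S_dn) = (269.5385−89.6105)/(367.3530−187.4250) = 1.0000. V = [p*·269.5385 + (1−p*)·89.6105]/1.24 = 171.0173. B = V − Δ·S = -78.8827.
(0,0): S=170.0000. Δ = (V_up−V_dn)/(S_up−S_dn) = (171.0173−55.1970)/(249.9000−127.5000) = 0.9462. V = [p*·171.0173 + (1−p*)·55.1970]/1.24 = 108.0800. B = V − Δ·S = -52.7815.
Self-financing check: at every node Δ·S+B equals the discounted successor values.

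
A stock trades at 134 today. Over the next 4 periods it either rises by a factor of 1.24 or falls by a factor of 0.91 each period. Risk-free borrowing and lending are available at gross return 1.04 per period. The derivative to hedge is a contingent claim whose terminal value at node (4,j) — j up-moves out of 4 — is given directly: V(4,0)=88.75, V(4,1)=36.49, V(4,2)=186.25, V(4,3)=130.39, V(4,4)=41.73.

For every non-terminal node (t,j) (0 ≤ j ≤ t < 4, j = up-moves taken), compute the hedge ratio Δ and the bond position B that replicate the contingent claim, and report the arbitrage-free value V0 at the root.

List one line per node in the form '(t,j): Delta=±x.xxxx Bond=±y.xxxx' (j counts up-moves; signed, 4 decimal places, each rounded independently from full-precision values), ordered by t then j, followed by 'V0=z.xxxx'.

(0,0): Delta=0.6472 Bond=6.2761
(1,0): Delta=1.0028 Bond=-36.8324
(1,1): Delta=0.2458 Bond=73.2342
(2,0): Delta=0.7175 Bond=-6.6423
(2,1): Delta=1.3250 Bond=-87.0188
(2,2): Delta=-0.9727 Bond=327.2133
(3,0): Delta=-1.5683 Bond=223.9047
(3,1): Delta=3.2982 Bond=-362.0044
(3,2): Delta=-0.9028 Bond=327.2002
(3,3): Delta=-1.0516 Bond=360.4583
V0=93.0055

No-arbitrage ⇒ martingale measure with p* = (R−d)/(u−d) = 0.3939.
Terminal payoffs: V(4,0)=88.7500, V(4,1)=36.4900, V(4,2)=186.2500, V(4,3)=130.3900, V(4,4)=41.7300
(3,0): S=100.9785. Δ = (V_up−V_dn)/(S_up−S_dn) = (36.4900−88.7500)/(125.2134−91.8904) = -1.5683. V = [p*·36.4900 + (1−p*)·88.7500]/1.04 = 65.5411. B = V − Δ·S = 223.9047.
(3,1): S=137.5971. Δ = (V_up−V_dn)/(S_up−S_dn) = (186.2500−36.4900)/(170.6204−125.2134) = 3.2982. V = [p*·186.2500 + (1−p*)·36.4900]/1.04 = 91.8138. B = V − Δ·S = -362.0044.
(3,2): S=187.4949. Δ = (V_up−V_dn)/(S_up−S_dn) = (130.3900−186.2500)/(232.4937−170.6204) = -0.9028. V = [p*·130.3900 + (1−p*)·186.2500]/1.04 = 157.9274. B = V − Δ·S = 327.2002.
(3,3): S=255.4876. Δ = (V_up−V_dn)/(S_up−S_dn) = (41.7300−130.3900)/(316.8046−232.4937) = -1.0516. V = [p*·41.7300 + (1−p*)·130.3900]/1.04 = 91.7917. B = V − Δ·S = 360.4583.
(2,0): S=110.9654. Δ = (V_up−V_dn)/(S_up−S_dn) = (91.8138−65.5411)/(137.5971−100.9785) = 0.7175. V = [p*·91.8138 + (1−p*)·65.5411]/1.04 = 72.9721. B = V − Δ·S = -6.6423.
(2,1): S=151.2056. Δ = (V_up−V_dn)/(S_up−S_dn) = (157.9274−91.8138)/(187.4949−137.5971) = 1.3250. V = [p*·157.9274 + (1−p*)·91.8138]/1.04 = 113.3256. B = V − Δ·S = -87.0188.
(2,2): S=206.0384. Δ = (V_up−V_dn)/(S_up−S_dn) = (91.7917−157.9274)/(255.4876−187.4949) = -0.9727. V = [p*·91.7917 + (1−p*)·157.9274]/1.04 = 126.8019. B = V − Δ·S = 327.2133.
(1,0): S=121.9400. Δ = (V_up−V_dn)/(S_up−S_dn) = (113.3256−72.9721)/(151.2056−110.9654) = 1.0028. V = [p*·113.3256 + (1−p*)·72.9721]/1.04 = 85.4509. B = V − Δ·S = -36.8324.
(1,1): S=166.1600. Δ = (V_up−V_dn)/(S_up−S_dn) = (126.8019−113.3256)/(206.0384−151.2056) = 0.2458. V = [p*·126.8019 + (1−p*)·113.3256]/1.04 = 114.0715. B = V − Δ·S = 73.2342.
(0,0): S=134.0000. Δ = (V_up−V_dn)/(S_up−S_dn) = (114.0715−85.4509)/(166.1600−121.9400) = 0.6472. V = [p*·114.0715 + (1−p*)·85.4509]/1.04 = 93.0055. B = V − Δ·S = 6.2761.
Root portfolio cost Δ·134+B reproduces V0=93.0055.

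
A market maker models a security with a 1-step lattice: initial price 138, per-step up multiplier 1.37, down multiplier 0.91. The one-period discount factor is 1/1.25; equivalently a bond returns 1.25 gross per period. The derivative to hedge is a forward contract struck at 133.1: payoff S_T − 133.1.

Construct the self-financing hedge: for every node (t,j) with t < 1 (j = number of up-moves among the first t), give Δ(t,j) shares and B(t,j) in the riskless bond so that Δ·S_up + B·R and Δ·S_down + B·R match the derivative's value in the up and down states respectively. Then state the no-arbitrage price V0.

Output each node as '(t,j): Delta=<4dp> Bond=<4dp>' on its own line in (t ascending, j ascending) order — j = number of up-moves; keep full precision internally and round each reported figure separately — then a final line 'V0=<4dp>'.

Risk-neutral probability p* = (R−d)/(u−d) = (1.25−0.91)/(1.37−0.91) = 0.7391.
Terminal payoffs: V(1,0)=-7.5200, V(1,1)=55.9600
  t=0,j=0: stock 138.0000 → up 189.0600 (V=55.9600), down 125.5800 (V=-7.5200). Price 31.5200; hedge Δ=1.0000, bond B=-106.4800.
Root portfolio cost Δ·138+B reproduces V0=31.5200.

(0,0): Delta=1.0000 Bond=-106.4800
V0=31.5200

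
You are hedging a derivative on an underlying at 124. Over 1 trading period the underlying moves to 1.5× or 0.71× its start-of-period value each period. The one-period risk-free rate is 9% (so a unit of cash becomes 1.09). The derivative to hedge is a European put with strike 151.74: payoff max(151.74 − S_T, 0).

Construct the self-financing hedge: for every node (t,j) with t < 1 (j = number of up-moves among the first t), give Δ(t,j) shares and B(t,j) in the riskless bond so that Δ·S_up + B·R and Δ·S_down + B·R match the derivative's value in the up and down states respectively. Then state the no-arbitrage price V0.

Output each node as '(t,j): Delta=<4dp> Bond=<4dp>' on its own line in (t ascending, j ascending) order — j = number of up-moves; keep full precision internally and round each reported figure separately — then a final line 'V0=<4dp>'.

(0,0): Delta=-0.6503 Bond=110.9627
V0=30.3298

The replicating-portfolio and risk-neutral prices coincide; use p* = (1.09−0.71)/(1.5−0.71) = 0.4810 for the latter.
At expiry t=1: V(1,0)=63.7000, V(1,1)=0.0000
(0,0): S=124.0000. Δ = (V_up−V_dn)/(S_up−S_dn) = (0.0000−63.7000)/(186.0000−88.0400) = -0.6503. V = [p*·0.0000 + (1−p*)·63.7000]/1.09 = 30.3298. B = V − Δ·S = 110.9627.
The time-0 hedge costs 30.3298, which is the no-arbitrage price.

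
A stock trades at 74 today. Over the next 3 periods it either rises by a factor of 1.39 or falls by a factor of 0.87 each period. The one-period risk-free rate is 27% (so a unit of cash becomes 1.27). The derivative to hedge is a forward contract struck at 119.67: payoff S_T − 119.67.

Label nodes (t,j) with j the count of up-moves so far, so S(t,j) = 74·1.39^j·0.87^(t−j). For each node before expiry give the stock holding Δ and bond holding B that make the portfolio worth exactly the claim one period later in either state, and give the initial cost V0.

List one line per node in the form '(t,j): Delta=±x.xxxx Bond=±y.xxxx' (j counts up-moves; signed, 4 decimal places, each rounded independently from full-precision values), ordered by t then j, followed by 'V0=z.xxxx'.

Under the risk-neutral measure, an up-move has probability p* = (R−d)/(u−d) = 0.7692 and values discount at R = 1.27.
At expiry t=3: V(3,0)=-70.9408, V(3,1)=-41.8153, V(3,2)=4.7186, V(3,3)=79.0658
(2,0): S=56.0106. Δ = (V_up−V_dn)/(S_up−S_dn) = (-41.8153−-70.9408)/(77.8547−48.7292) = 1.0000. V = [p*·-41.8153 + (1−p*)·-70.9408]/1.27 = -38.2177. B = V − Δ·S = -94.2283.
(2,1): S=89.4882. Δ = (V_up−V_dn)/(S_up−S_dn) = (4.7186−-41.8153)/(124.3886−77.8547) = 1.0000. V = [p*·4.7186 + (1−p*)·-41.8153]/1.27 = -4.7401. B = V − Δ·S = -94.2283.
(2,2): S=142.9754. Δ = (V_up−V_dn)/(S_up−S_dn) = (79.0658−4.7186)/(198.7358−124.3886) = 1.0000. V = [p*·79.0658 + (1−p*)·4.7186]/1.27 = 48.7471. B = V − Δ·S = -94.2283.
(1,0): S=64.3800. Δ = (V_up−V_dn)/(S_up−S_dn) = (-4.7401−-38.2177)/(89.4882−56.0106) = 1.0000. V = [p*·-4.7401 + (1−p*)·-38.2177]/1.27 = -9.8155. B = V − Δ·S = -74.1955.
(1,1): S=102.8600. Δ = (V_up−V_dn)/(S_up−S_dn) = (48.7471−-4.7401)/(142.9754−89.4882) = 1.0000. V = [p*·48.7471 + (1−p*)·-4.7401]/1.27 = 28.6645. B = V − Δ·S = -74.1955.
(0,0): S=74.0000. Δ = (V_up−V_dn)/(S_up−S_dn) = (28.6645−-9.8155)/(102.8600−64.3800) = 1.0000. V = [p*·28.6645 + (1−p*)·-9.8155]/1.27 = 15.5783. B = V − Δ·S = -58.4217.
The time-0 hedge costs 15.5783, which is the no-arbitrage price.

(0,0): Delta=1.0000 Bond=-58.4217
(1,0): Delta=1.0000 Bond=-74.1955
(1,1): Delta=1.0000 Bond=-74.1955
(2,0): Delta=1.0000 Bond=-94.2283
(2,1): Delta=1.0000 Bond=-94.2283
(2,2): Delta=1.0000 Bond=-94.2283
V0=15.5783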